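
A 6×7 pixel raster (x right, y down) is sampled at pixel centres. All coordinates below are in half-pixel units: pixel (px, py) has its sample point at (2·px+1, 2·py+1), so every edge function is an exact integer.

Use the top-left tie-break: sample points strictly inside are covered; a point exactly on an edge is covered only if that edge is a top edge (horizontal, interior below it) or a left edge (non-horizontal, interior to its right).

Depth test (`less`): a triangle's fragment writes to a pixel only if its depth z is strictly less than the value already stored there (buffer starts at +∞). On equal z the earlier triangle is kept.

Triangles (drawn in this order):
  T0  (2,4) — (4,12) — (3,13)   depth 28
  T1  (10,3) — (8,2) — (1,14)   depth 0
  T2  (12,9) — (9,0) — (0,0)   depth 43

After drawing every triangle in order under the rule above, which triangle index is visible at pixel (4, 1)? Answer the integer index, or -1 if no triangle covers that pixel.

T0:
  2·area = 10
  edge (2, 4)→(4, 12): d=(2,8) right/bottom  bias=-1
  edge (4, 12)→(3, 13): d=(-1,1) right/bottom  bias=-1
  edge (3, 13)→(2, 4): d=(-1,-9) top-left  bias=+0
    (5,2)@(11, 5): e=[-70,0,80] → ·  [on edge]
    (4,3)@(9, 7): e=[-50,0,60] → ·  [on edge]
    (1,4)@(3, 9): e=[2,4,4] → █
    (2,4)@(5, 9): e=[-14,2,22] → ·
    (3,4)@(7, 9): e=[-30,0,40] → ·  [on edge]
    (1,5)@(3, 11): e=[6,2,2] → █
    (2,5)@(5, 11): e=[-10,0,20] → ·  [on edge]
    (1,6)@(3, 13): e=[10,0,0] → ·  [on edge]
  covered (2 px):
    · · · · · ·
    · · · · · ·
    · · · · · ·
    · · · · · ·
    · █ · · · ·
    · █ · · · ·
    · · · · · ·
T1:
  2·area = 31  (B↔C swapped to make it positive)
  edge (10, 3)→(1, 14): d=(-9,11) right/bottom  bias=-1
  edge (1, 14)→(8, 2): d=(7,-12) top-left  bias=+0
  edge (8, 2)→(10, 3): d=(2,1) right/bottom  bias=-1
    (4,1)@(9, 3): e=[11,19,1] → █
    (5,1)@(11, 3): e=[-11,43,-1] → ·
    (3,2)@(7, 5): e=[15,9,7] → █
    (4,2)@(9, 5): e=[-7,33,5] → ·
    (3,3)@(7, 7): e=[-3,23,11] → ·
    (2,4)@(5, 9): e=[1,13,17] → █
    (3,4)@(7, 9): e=[-21,37,15] → ·
    (1,5)@(3, 11): e=[5,3,23] → █
    (2,5)@(5, 11): e=[-17,27,21] → ·
    (1,6)@(3, 13): e=[-13,17,27] → ·
  covered (4 px):
    · · · · · ·
    · · · · █ ·
    · · · █ · ·
    · · · · · ·
    · · █ · · ·
    · █ · · · ·
    · · · · · ·
T2:
  2·area = 81  (B↔C swapped to make it positive)
  edge (12, 9)→(0, 0): d=(-12,-9) top-left  bias=+0
  edge (0, 0)→(9, 0): d=(9,0) top-left  bias=+0
  edge (9, 0)→(12, 9): d=(3,9) right/bottom  bias=-1
    (1,0)@(3, 1): e=[15,9,57] → █
    (2,0)@(5, 1): e=[33,9,39] → █
    (3,0)@(7, 1): e=[51,9,21] → █
    (4,0)@(9, 1): e=[69,9,3] → █
    (5,0)@(11, 1): e=[87,9,-15] → ·
    (1,1)@(3, 3): e=[-9,27,63] → ·
    (2,1)@(5, 3): e=[9,27,45] → █
    (5,1)@(11, 3): e=[63,27,-9] → ·
    (2,2)@(5, 5): e=[-15,45,51] → ·
    (3,2)@(7, 5): e=[3,45,33] → █
    (5,2)@(11, 5): e=[39,45,-3] → ·
    (3,3)@(7, 7): e=[-21,63,39] → ·
  covered (10 px):
    · █ █ █ █ ·
    · · █ █ █ ·
    · · · █ █ ·
    · · · · · █
    · · · · · ·
    · · · · · ·
    · · · · · ·

Z-buffer (winner per pixel, '.' = empty):
  . 2 2 2 2 .
  . . 2 2 1 .
  . . . 1 2 .
  . . . . . 2
  . 0 1 . . .
  . 1 . . . .
  . . . . . .

Answer: 1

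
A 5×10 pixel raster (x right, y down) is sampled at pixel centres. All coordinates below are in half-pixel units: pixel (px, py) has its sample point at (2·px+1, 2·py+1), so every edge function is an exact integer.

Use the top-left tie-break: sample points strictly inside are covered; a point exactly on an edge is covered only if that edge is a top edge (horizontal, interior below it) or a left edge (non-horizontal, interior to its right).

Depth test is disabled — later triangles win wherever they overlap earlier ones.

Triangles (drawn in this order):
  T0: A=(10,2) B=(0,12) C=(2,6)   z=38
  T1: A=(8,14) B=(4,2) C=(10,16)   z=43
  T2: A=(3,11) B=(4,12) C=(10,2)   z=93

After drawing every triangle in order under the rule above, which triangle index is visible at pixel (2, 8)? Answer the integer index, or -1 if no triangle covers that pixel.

T0:
  2·area = 40
  edge (10, 2)→(0, 12): d=(-10,10) right/bottom  bias=-1
  edge (0, 12)→(2, 6): d=(2,-6) top-left  bias=+0
  edge (2, 6)→(10, 2): d=(8,-4) top-left  bias=+0
    (1,1)@(3, 3): e=[60,0,-20] → ·  [on edge]
    (4,1)@(9, 3): e=[0,36,4] → ·  [on edge]
    (2,2)@(5, 5): e=[20,16,4] → █
    (3,2)@(7, 5): e=[0,28,12] → ·  [on edge]
    (1,3)@(3, 7): e=[20,8,12] → █
    (2,3)@(5, 7): e=[0,20,20] → ·  [on edge]
    (0,4)@(1, 9): e=[20,0,20] → █  [on edge]
    (1,4)@(3, 9): e=[0,12,28] → ·  [on edge]
    (0,5)@(1, 11): e=[0,4,36] → ·  [on edge]
  covered (3 px):
    · · · · ·
    · · · · ·
    · · █ · ·
    · █ · · ·
    █ · · · ·
    · · · · ·
    · · · · ·
    · · · · ·
    · · · · ·
    · · · · ·
T1:
  2·area = 16
  edge (8, 14)→(4, 2): d=(-4,-12) top-left  bias=+0
  edge (4, 2)→(10, 16): d=(6,14) right/bottom  bias=-1
  edge (10, 16)→(8, 14): d=(-2,-2) top-left  bias=+0
    (2,2)@(5, 5): e=[0,4,12] → █  [on edge]
    (3,2)@(7, 5): e=[24,-24,16] → ·
    (0,3)@(1, 7): e=[-56,72,0] → ·  [on edge]
    (2,3)@(5, 7): e=[-8,16,8] → ·
    (1,4)@(3, 9): e=[-40,56,0] → ·  [on edge]
    (3,4)@(7, 9): e=[8,0,8] → ·  [on edge]
    (2,5)@(5, 11): e=[-24,40,0] → ·  [on edge]
    (3,5)@(7, 11): e=[0,12,4] → █  [on edge]
    (4,5)@(9, 11): e=[24,-16,8] → ·
    (3,6)@(7, 13): e=[-8,24,0] → ·  [on edge]
    (4,7)@(9, 15): e=[8,8,0] → █  [on edge]
    (4,8)@(9, 17): e=[0,20,-4] → ·  [on edge]
  covered (3 px):
    · · · · ·
    · · · · ·
    · · █ · ·
    · · · · ·
    · · · · ·
    · · · █ ·
    · · · · ·
    · · · · █
    · · · · ·
    · · · · ·
T2:
  2·area = 16  (B↔C swapped to make it positive)
  edge (3, 11)→(10, 2): d=(7,-9) top-left  bias=+0
  edge (10, 2)→(4, 12): d=(-6,10) right/bottom  bias=-1
  edge (4, 12)→(3, 11): d=(-1,-1) top-left  bias=+0
    (3,3)@(7, 7): e=[8,0,8] → ·  [on edge]
    (0,4)@(1, 9): e=[-32,48,0] → ·  [on edge]
    (2,4)@(5, 9): e=[4,8,4] → █
    (3,4)@(7, 9): e=[22,-12,6] → ·
    (1,5)@(3, 11): e=[0,16,0] → █  [on edge]
    (2,5)@(5, 11): e=[18,-4,2] → ·
    (1,6)@(3, 13): e=[14,4,-2] → ·
    (2,6)@(5, 13): e=[32,-16,0] → ·  [on edge]
    (3,7)@(7, 15): e=[64,-48,0] → ·  [on edge]
    (0,8)@(1, 17): e=[24,0,-8] → ·  [on edge]
    (4,8)@(9, 17): e=[96,-80,0] → ·  [on edge]
  covered (2 px):
    · · · · ·
    · · · · ·
    · · · · ·
    · · · · ·
    · · █ · ·
    · █ · · ·
    · · · · ·
    · · · · ·
    · · · · ·
    · · · · ·

Z-buffer (winner per pixel, '.' = empty):
  . . . . .
  . . . . .
  . . 1 . .
  . 0 . . .
  0 . 2 . .
  . 2 . 1 .
  . . . . .
  . . . . 1
  . . . . .
  . . . . .

Answer: -1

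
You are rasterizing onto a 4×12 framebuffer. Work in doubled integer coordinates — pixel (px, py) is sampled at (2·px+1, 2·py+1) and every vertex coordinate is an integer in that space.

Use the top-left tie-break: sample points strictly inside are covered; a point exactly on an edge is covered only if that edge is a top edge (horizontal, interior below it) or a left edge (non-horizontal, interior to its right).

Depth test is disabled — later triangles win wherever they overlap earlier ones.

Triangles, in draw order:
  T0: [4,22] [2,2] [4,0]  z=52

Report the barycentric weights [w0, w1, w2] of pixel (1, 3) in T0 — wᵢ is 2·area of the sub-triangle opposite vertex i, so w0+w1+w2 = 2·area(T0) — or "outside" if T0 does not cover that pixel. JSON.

T0:
  2·area = 44
  edge (4, 22)→(2, 2): d=(-2,-20) top-left  bias=+0
  edge (2, 2)→(4, 0): d=(2,-2) top-left  bias=+0
  edge (4, 0)→(4, 22): d=(0,22) right/bottom  bias=-1
    (1,0)@(3, 1): e=[22,0,22] → #  [on edge]
    (2,0)@(5, 1): e=[62,4,-22] → ·
    (0,1)@(1, 3): e=[-22,0,66] → ·  [on edge]
    (1,1)@(3, 3): e=[18,4,22] → #
    (2,1)@(5, 3): e=[58,8,-22] → ·
    (1,2)@(3, 5): e=[14,8,22] → #
    (2,2)@(5, 5): e=[54,12,-22] → ·
    (1,3)@(3, 7): e=[10,12,22] → #
    (2,3)@(5, 7): e=[50,16,-22] → ·
    (1,4)@(3, 9): e=[6,16,22] → #
    (2,4)@(5, 9): e=[46,20,-22] → ·
    (1,5)@(3, 11): e=[2,20,22] → #
  covered (6 px):
    · # · ·
    · # · ·
    · # · ·
    · # · ·
    · # · ·
    · # · ·
    · · · ·
    · · · ·
    · · · ·
    · · · ·
    · · · ·
    · · · ·

Final: [12,22,10]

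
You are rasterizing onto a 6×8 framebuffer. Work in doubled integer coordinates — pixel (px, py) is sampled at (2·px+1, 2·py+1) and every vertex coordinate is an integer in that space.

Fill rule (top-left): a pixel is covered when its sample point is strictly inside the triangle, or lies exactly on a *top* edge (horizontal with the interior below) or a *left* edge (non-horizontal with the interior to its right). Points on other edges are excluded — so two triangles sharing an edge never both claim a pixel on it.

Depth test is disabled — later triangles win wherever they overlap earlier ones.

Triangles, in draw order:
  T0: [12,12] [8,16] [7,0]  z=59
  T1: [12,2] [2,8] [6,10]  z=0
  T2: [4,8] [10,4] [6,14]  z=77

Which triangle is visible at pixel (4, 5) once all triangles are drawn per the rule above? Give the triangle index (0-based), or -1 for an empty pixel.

T0:
  2·area = 68
  edge (12, 12)→(8, 16): d=(-4,4) right/bottom  bias=-1
  edge (8, 16)→(7, 0): d=(-1,-16) top-left  bias=+0
  edge (7, 0)→(12, 12): d=(5,12) right/bottom  bias=-1
    (4,2)@(9, 5): e=[40,27,1] → █
    (5,2)@(11, 5): e=[32,59,-23] → ·
    (4,3)@(9, 7): e=[32,25,11] → █
    (5,3)@(11, 7): e=[24,57,-13] → ·
    (4,4)@(9, 9): e=[24,23,21] → █
    (5,4)@(11, 9): e=[16,55,-3] → ·
    (4,5)@(9, 11): e=[16,21,31] → █
    (5,5)@(11, 11): e=[8,53,7] → █
    (4,6)@(9, 13): e=[8,19,41] → █
    (5,6)@(11, 13): e=[0,51,17] → ·  [on edge]
    (4,7)@(9, 15): e=[0,17,51] → ·  [on edge]
  covered (6 px):
    · · · · · ·
    · · · · · ·
    · · · · █ ·
    · · · · █ ·
    · · · · █ ·
    · · · · █ █
    · · · · █ ·
    · · · · · ·
T1:
  2·area = 44  (B↔C swapped to make it positive)
  edge (12, 2)→(6, 10): d=(-6,8) right/bottom  bias=-1
  edge (6, 10)→(2, 8): d=(-4,-2) top-left  bias=+0
  edge (2, 8)→(12, 2): d=(10,-6) top-left  bias=+0
    (5,1)@(11, 3): e=[2,38,4] → █
    (3,2)@(7, 5): e=[22,22,0] → █  [on edge]
    (4,2)@(9, 5): e=[6,26,12] → █
    (5,2)@(11, 5): e=[-10,30,24] → ·
    (2,3)@(5, 7): e=[26,10,8] → █
    (4,3)@(9, 7): e=[-6,18,32] → ·
    (2,4)@(5, 9): e=[14,2,28] → █
    (3,4)@(7, 9): e=[-2,6,40] → ·
    (2,5)@(5, 11): e=[2,-6,48] → ·
  covered (6 px):
    · · · · · ·
    · · · · · █
    · · · █ █ ·
    · · █ █ · ·
    · · █ · · ·
    · · · · · ·
    · · · · · ·
    · · · · · ·
T2:
  2·area = 44
  edge (4, 8)→(10, 4): d=(6,-4) top-left  bias=+0
  edge (10, 4)→(6, 14): d=(-4,10) right/bottom  bias=-1
  edge (6, 14)→(4, 8): d=(-2,-6) top-left  bias=+0
    (1,2)@(3, 5): e=[-22,66,0] → ·  [on edge]
    (4,2)@(9, 5): e=[2,6,36] → █
    (5,2)@(11, 5): e=[10,-14,48] → ·
    (3,3)@(7, 7): e=[6,18,20] → █
    (4,3)@(9, 7): e=[14,-2,32] → ·
    (2,4)@(5, 9): e=[10,30,4] → █
    (4,4)@(9, 9): e=[26,-10,28] → ·
    (2,5)@(5, 11): e=[22,22,0] → █  [on edge]
    (4,5)@(9, 11): e=[38,-18,24] → ·
    (2,6)@(5, 13): e=[34,14,-4] → ·
    (3,6)@(7, 13): e=[42,-6,8] → ·
  covered (6 px):
    · · · · · ·
    · · · · · ·
    · · · · █ ·
    · · · █ · ·
    · · █ █ · ·
    · · █ █ · ·
    · · · · · ·
    · · · · · ·

Z-buffer (winner per pixel, '.' = empty):
  . . . . . .
  . . . . . 1
  . . . 1 2 .
  . . 1 2 0 .
  . . 2 2 0 .
  . . 2 2 0 0
  . . . . 0 .
  . . . . . .

Answer: 0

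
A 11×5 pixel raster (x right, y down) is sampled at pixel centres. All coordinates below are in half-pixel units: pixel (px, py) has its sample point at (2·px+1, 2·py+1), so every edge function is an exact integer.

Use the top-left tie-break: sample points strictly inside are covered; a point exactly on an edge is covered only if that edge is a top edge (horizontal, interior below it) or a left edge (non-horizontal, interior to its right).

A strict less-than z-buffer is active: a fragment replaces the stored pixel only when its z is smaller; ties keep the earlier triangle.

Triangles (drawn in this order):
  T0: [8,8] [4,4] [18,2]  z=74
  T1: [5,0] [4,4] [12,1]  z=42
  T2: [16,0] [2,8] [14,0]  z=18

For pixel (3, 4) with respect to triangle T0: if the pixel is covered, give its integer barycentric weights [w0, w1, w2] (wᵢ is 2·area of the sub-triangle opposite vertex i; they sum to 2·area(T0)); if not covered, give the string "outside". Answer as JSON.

T0:
  2·area = 64
  edge (8, 8)→(4, 4): d=(-4,-4) top-left  bias=+0
  edge (4, 4)→(18, 2): d=(14,-2) top-left  bias=+0
  edge (18, 2)→(8, 8): d=(-10,6) right/bottom  bias=-1
    (0,0)@(1, 1): e=[0,-48,112] → .  [on edge]
    (1,1)@(3, 3): e=[0,-16,80] → .  [on edge]
    (5,1)@(11, 3): e=[32,0,32] → X  [on edge]
    (6,1)@(13, 3): e=[40,4,20] → X
    (7,1)@(15, 3): e=[48,8,8] → X
    (8,1)@(17, 3): e=[56,12,-4] → .
    (2,2)@(5, 5): e=[0,16,48] → X  [on edge]
    (3,2)@(7, 5): e=[8,20,36] → X
    (4,2)@(9, 5): e=[16,24,24] → X
    (6,2)@(13, 5): e=[32,32,0] → .  [on edge]
    (7,2)@(15, 5): e=[40,36,-12] → .
    (2,3)@(5, 7): e=[-8,44,28] → .
    (3,3)@(7, 7): e=[0,48,16] → X  [on edge]
    (4,4)@(9, 9): e=[0,80,-16] → .  [on edge]
  covered (9 px):
    . . . . . . . . . . .
    . . . . . X X X . . .
    . . X X X X . . . . .
    . . . X X . . . . . .
    . . . . . . . . . . .
T1:
  2·area = 29  (B↔C swapped to make it positive)
  edge (5, 0)→(12, 1): d=(7,1) right/bottom  bias=-1
  edge (12, 1)→(4, 4): d=(-8,3) right/bottom  bias=-1
  edge (4, 4)→(5, 0): d=(1,-4) top-left  bias=+0
    (2,0)@(5, 1): e=[7,21,1] → X
    (3,0)@(7, 1): e=[5,15,9] → X
    (4,0)@(9, 1): e=[3,9,17] → X
    (5,0)@(11, 1): e=[1,3,25] → X
    (6,0)@(13, 1): e=[-1,-3,33] → .
    (2,1)@(5, 3): e=[21,5,3] → X
    (3,1)@(7, 3): e=[19,-1,11] → .
    (4,1)@(9, 3): e=[17,-7,19] → .
    (5,1)@(11, 3): e=[15,-13,27] → .
    (2,2)@(5, 5): e=[35,-11,5] → .
  covered (5 px):
    . . X X X X . . . . .
    . . X . . . . . . . .
    . . . . . . . . . . .
    . . . . . . . . . . .
    . . . . . . . . . . .
T2:
  2·area = 16
  edge (16, 0)→(2, 8): d=(-14,8) right/bottom  bias=-1
  edge (2, 8)→(14, 0): d=(12,-8) top-left  bias=+0
  edge (14, 0)→(16, 0): d=(2,0) top-left  bias=+0
    (6,0)@(13, 1): e=[10,4,2] → X
    (7,0)@(15, 1): e=[-6,20,2] → .
    (6,1)@(13, 3): e=[-18,28,6] → .
    (3,2)@(7, 5): e=[2,4,10] → X
    (4,2)@(9, 5): e=[-14,20,10] → .
    (3,3)@(7, 7): e=[-26,28,14] → .
  covered (2 px):
    . . . . . . X . . . .
    . . . . . . . . . . .
    . . . X . . . . . . .
    . . . . . . . . . . .
    . . . . . . . . . . .

Answer: "outside"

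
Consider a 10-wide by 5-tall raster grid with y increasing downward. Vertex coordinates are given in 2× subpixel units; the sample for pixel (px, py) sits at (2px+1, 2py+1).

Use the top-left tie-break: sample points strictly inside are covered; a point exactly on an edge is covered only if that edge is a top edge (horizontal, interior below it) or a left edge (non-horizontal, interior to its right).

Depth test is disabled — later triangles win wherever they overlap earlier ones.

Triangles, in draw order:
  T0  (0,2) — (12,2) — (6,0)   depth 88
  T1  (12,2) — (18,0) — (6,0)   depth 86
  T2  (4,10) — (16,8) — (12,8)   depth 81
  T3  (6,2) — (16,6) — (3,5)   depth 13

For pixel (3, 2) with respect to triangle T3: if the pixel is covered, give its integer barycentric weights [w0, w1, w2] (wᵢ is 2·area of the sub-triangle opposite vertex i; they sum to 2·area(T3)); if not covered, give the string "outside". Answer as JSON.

T0:
  2·area = 24  (B↔C swapped to make it positive)
  edge (0, 2)→(6, 0): d=(6,-2) top-left  bias=+0
  edge (6, 0)→(12, 2): d=(6,2) right/bottom  bias=-1
  edge (12, 2)→(0, 2): d=(-12,0) right/bottom  bias=-1
    (1,0)@(3, 1): e=[0,12,12] → #  [on edge]
    (2,0)@(5, 1): e=[4,8,12] → #
    (3,0)@(7, 1): e=[8,4,12] → #
    (4,0)@(9, 1): e=[12,0,12] → ·  [on edge]
    (1,1)@(3, 3): e=[12,24,-12] → ·
    (2,1)@(5, 3): e=[16,20,-12] → ·
    (3,1)@(7, 3): e=[20,16,-12] → ·
    (7,1)@(15, 3): e=[36,0,-12] → ·  [on edge]
  covered (3 px):
    · # # # · · · · · ·
    · · · · · · · · · ·
    · · · · · · · · · ·
    · · · · · · · · · ·
    · · · · · · · · · ·
T1:
  2·area = 24  (B↔C swapped to make it positive)
  edge (12, 2)→(6, 0): d=(-6,-2) top-left  bias=+0
  edge (6, 0)→(18, 0): d=(12,0) top-left  bias=+0
  edge (18, 0)→(12, 2): d=(-6,2) right/bottom  bias=-1
    (4,0)@(9, 1): e=[0,12,12] → #  [on edge]
    (5,0)@(11, 1): e=[4,12,8] → #
    (6,0)@(13, 1): e=[8,12,4] → #
    (7,0)@(15, 1): e=[12,12,0] → ·  [on edge]
    (4,1)@(9, 3): e=[-12,36,0] → ·  [on edge]
    (5,1)@(11, 3): e=[-8,36,-4] → ·
    (6,1)@(13, 3): e=[-4,36,-8] → ·
    (7,1)@(15, 3): e=[0,36,-12] → ·  [on edge]
    (1,2)@(3, 5): e=[-36,60,0] → ·  [on edge]
  covered (3 px):
    · · · · # # # · · ·
    · · · · · · · · · ·
    · · · · · · · · · ·
    · · · · · · · · · ·
    · · · · · · · · · ·
T2:
  2·area = 8  (B↔C swapped to make it positive)
  edge (4, 10)→(12, 8): d=(8,-2) top-left  bias=+0
  edge (12, 8)→(16, 8): d=(4,0) top-left  bias=+0
  edge (16, 8)→(4, 10): d=(-12,2) right/bottom  bias=-1
    (4,4)@(9, 9): e=[2,4,2] → #
    (5,4)@(11, 9): e=[6,4,-2] → ·
  covered (1 px):
    · · · · · · · · · ·
    · · · · · · · · · ·
    · · · · · · · · · ·
    · · · · · · · · · ·
    · · · · # · · · · ·
T3:
  2·area = 42
  edge (6, 2)→(16, 6): d=(10,4) right/bottom  bias=-1
  edge (16, 6)→(3, 5): d=(-13,-1) top-left  bias=+0
  edge (3, 5)→(6, 2): d=(3,-3) top-left  bias=+0
    (3,0)@(7, 1): e=[-14,56,0] → ·  [on edge]
    (2,1)@(5, 3): e=[14,28,0] → #  [on edge]
    (3,1)@(7, 3): e=[6,30,6] → #
    (4,1)@(9, 3): e=[-2,32,12] → ·
    (1,2)@(3, 5): e=[42,0,0] → #  [on edge]
    (4,2)@(9, 5): e=[18,6,18] → #
    (5,2)@(11, 5): e=[10,8,24] → #
    (6,2)@(13, 5): e=[2,10,30] → #
    (7,2)@(15, 5): e=[-6,12,36] → ·
    (0,3)@(1, 7): e=[70,-28,0] → ·  [on edge]
    (1,3)@(3, 7): e=[62,-26,6] → ·
    (2,3)@(5, 7): e=[54,-24,12] → ·
  covered (8 px):
    · · · · · · · · · ·
    · · # # · · · · · ·
    · # # # # # # · · ·
    · · · · · · · · · ·
    · · · · · · · · · ·

Final: [4,12,26]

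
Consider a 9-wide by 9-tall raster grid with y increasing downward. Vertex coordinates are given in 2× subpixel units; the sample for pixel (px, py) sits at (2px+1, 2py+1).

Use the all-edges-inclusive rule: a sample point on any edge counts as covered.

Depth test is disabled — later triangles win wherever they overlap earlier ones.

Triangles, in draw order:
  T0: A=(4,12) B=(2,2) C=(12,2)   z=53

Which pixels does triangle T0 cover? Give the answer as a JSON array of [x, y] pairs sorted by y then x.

T0:
  2·area = 100
  edge (4, 12)→(2, 2): d=(-2,-10) inclusive
  edge (2, 2)→(12, 2): d=(10,0) inclusive
  edge (12, 2)→(4, 12): d=(-8,10) inclusive
    (1,1)@(3, 3): e=[8,10,82] → █
    (2,1)@(5, 3): e=[28,10,62] → █
    (3,1)@(7, 3): e=[48,10,42] → █
    (4,1)@(9, 3): e=[68,10,22] → █
    (5,1)@(11, 3): e=[88,10,2] → █
    (6,1)@(13, 3): e=[108,10,-18] → ·
    (1,2)@(3, 5): e=[4,30,66] → █
    (5,2)@(11, 5): e=[84,30,-14] → ·
    (1,3)@(3, 7): e=[0,50,50] → █  [on edge]
    (4,3)@(9, 7): e=[60,50,-10] → ·
    (1,4)@(3, 9): e=[-4,70,34] → ·
    (2,4)@(5, 9): e=[16,70,14] → █
    (2,8)@(5, 17): e=[0,150,-50] → ·  [on edge]
  covered (13 px):
    · · · · · · · · ·
    · █ █ █ █ █ · · ·
    · █ █ █ █ · · · ·
    · █ █ █ · · · · ·
    · · █ · · · · · ·
    · · · · · · · · ·
    · · · · · · · · ·
    · · · · · · · · ·
    · · · · · · · · ·

Final: [[1,1],[2,1],[3,1],[4,1],[5,1],[1,2],[2,2],[3,2],[4,2],[1,3],[2,3],[3,3],[2,4]]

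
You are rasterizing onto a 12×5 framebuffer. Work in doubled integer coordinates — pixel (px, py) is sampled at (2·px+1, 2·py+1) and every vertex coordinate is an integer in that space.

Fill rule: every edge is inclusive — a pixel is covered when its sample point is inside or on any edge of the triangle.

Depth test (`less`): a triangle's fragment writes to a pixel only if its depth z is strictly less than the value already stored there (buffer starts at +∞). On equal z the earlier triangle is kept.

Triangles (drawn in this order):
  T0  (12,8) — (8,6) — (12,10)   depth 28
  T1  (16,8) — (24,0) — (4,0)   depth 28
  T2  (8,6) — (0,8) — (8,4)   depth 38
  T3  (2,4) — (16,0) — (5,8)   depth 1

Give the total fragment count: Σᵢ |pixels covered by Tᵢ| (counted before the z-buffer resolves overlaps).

T0:
  2·area = 8  (B↔C swapped to make it positive)
  edge (12, 8)→(12, 10): d=(0,2) inclusive
  edge (12, 10)→(8, 6): d=(-4,-4) inclusive
  edge (8, 6)→(12, 8): d=(4,2) inclusive
    (1,0)@(3, 1): e=[18,0,-10] → ·  [on edge]
    (2,1)@(5, 3): e=[14,0,-6] → ·  [on edge]
    (3,2)@(7, 5): e=[10,0,-2] → ·  [on edge]
    (4,3)@(9, 7): e=[6,0,2] → █  [on edge]
    (5,3)@(11, 7): e=[2,8,-2] → ·
    (4,4)@(9, 9): e=[6,-8,10] → ·
    (5,4)@(11, 9): e=[2,0,6] → █  [on edge]
    (6,4)@(13, 9): e=[-2,8,2] → ·
  covered (2 px):
    · · · · · · · · · · · ·
    · · · · · · · · · · · ·
    · · · · · · · · · · · ·
    · · · · █ · · · · · · ·
    · · · · · █ · · · · · ·
T1:
  2·area = 160  (B↔C swapped to make it positive)
  edge (16, 8)→(4, 0): d=(-12,-8) inclusive
  edge (4, 0)→(24, 0): d=(20,0) inclusive
  edge (24, 0)→(16, 8): d=(-8,8) inclusive
    (3,0)@(7, 1): e=[12,20,128] → █
    (4,0)@(9, 1): e=[28,20,112] → █
    (5,0)@(11, 1): e=[44,20,96] → █
    (6,0)@(13, 1): e=[60,20,80] → █
    (7,0)@(15, 1): e=[76,20,64] → █
    (8,0)@(17, 1): e=[92,20,48] → █
    (9,0)@(19, 1): e=[108,20,32] → █
    (10,0)@(21, 1): e=[124,20,16] → █
    (11,0)@(23, 1): e=[140,20,0] → █  [on edge]
    (3,1)@(7, 3): e=[-12,60,112] → ·
    (4,1)@(9, 3): e=[4,60,96] → █
    (10,1)@(21, 3): e=[100,60,0] → █  [on edge]
    (9,2)@(19, 5): e=[60,100,0] → █  [on edge]
    (8,3)@(17, 7): e=[20,140,0] → █  [on edge]
    (7,4)@(15, 9): e=[-20,180,0] → ·  [on edge]
  covered (22 px):
    · · · █ █ █ █ █ █ █ █ █
    · · · · █ █ █ █ █ █ █ ·
    · · · · · · █ █ █ █ · ·
    · · · · · · · █ █ · · ·
    · · · · · · · · · · · ·
T2:
  2·area = 16
  edge (8, 6)→(0, 8): d=(-8,2) inclusive
  edge (0, 8)→(8, 4): d=(8,-4) inclusive
  edge (8, 4)→(8, 6): d=(0,2) inclusive
    (3,2)@(7, 5): e=[10,4,2] → █
    (4,2)@(9, 5): e=[6,12,-2] → ·
    (1,3)@(3, 7): e=[2,4,10] → █
    (2,3)@(5, 7): e=[-2,12,6] → ·
    (3,3)@(7, 7): e=[-6,20,2] → ·
    (1,4)@(3, 9): e=[-14,20,10] → ·
  covered (2 px):
    · · · · · · · · · · · ·
    · · · · · · · · · · · ·
    · · · █ · · · · · · · ·
    · █ · · · · · · · · · ·
    · · · · · · · · · · · ·
T3:
  2·area = 68
  edge (2, 4)→(16, 0): d=(14,-4) inclusive
  edge (16, 0)→(5, 8): d=(-11,8) inclusive
  edge (5, 8)→(2, 4): d=(-3,-4) inclusive
    (6,0)@(13, 1): e=[2,13,53] → █
    (7,0)@(15, 1): e=[10,-3,61] → ·
    (3,1)@(7, 3): e=[6,39,23] → █
    (4,1)@(9, 3): e=[14,23,31] → █
    (5,1)@(11, 3): e=[22,7,39] → █
    (6,1)@(13, 3): e=[30,-9,47] → ·
    (1,2)@(3, 5): e=[18,49,1] → █
    (2,2)@(5, 5): e=[26,33,9] → █
    (5,2)@(11, 5): e=[50,-15,33] → ·
    (1,3)@(3, 7): e=[46,27,-5] → ·
    (2,3)@(5, 7): e=[54,11,3] → █
    (3,3)@(7, 7): e=[62,-5,11] → ·
  covered (9 px):
    · · · · · · █ · · · · ·
    · · · █ █ █ · · · · · ·
    · █ █ █ █ · · · · · · ·
    · · █ · · · · · · · · ·
    · · · · · · · · · · · ·

Answer: 35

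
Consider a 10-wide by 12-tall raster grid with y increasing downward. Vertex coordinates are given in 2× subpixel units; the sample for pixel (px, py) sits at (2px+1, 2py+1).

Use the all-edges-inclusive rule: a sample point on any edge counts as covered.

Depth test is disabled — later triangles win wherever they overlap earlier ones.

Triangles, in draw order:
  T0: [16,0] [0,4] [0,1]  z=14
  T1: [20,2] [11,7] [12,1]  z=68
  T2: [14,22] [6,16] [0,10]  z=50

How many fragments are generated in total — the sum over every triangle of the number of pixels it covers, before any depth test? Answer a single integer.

T0:
  2·area = 48
  edge (16, 0)→(0, 4): d=(-16,4) inclusive
  edge (0, 4)→(0, 1): d=(0,-3) inclusive
  edge (0, 1)→(16, 0): d=(16,-1) inclusive
    (0,0)@(1, 1): e=[44,3,1] → █
    (1,0)@(3, 1): e=[36,9,3] → █
    (2,0)@(5, 1): e=[28,15,5] → █
    (3,0)@(7, 1): e=[20,21,7] → █
    (4,0)@(9, 1): e=[12,27,9] → █
    (5,0)@(11, 1): e=[4,33,11] → █
    (6,0)@(13, 1): e=[-4,39,13] → ·
    (0,1)@(1, 3): e=[12,3,33] → █
    (2,1)@(5, 3): e=[-4,15,37] → ·
    (3,1)@(7, 3): e=[-12,21,39] → ·
    (4,1)@(9, 3): e=[-20,27,41] → ·
    (5,1)@(11, 3): e=[-28,33,43] → ·
  covered (8 px):
    █ █ █ █ █ █ · · · ·
    █ █ · · · · · · · ·
    · · · · · · · · · ·
    · · · · · · · · · ·
    · · · · · · · · · ·
    · · · · · · · · · ·
    · · · · · · · · · ·
    · · · · · · · · · ·
    · · · · · · · · · ·
    · · · · · · · · · ·
    · · · · · · · · · ·
    · · · · · · · · · ·
T1:
  2·area = 49
  edge (20, 2)→(11, 7): d=(-9,5) inclusive
  edge (11, 7)→(12, 1): d=(1,-6) inclusive
  edge (12, 1)→(20, 2): d=(8,1) inclusive
    (6,1)@(13, 3): e=[26,8,15] → █
    (7,1)@(15, 3): e=[16,20,13] → █
    (8,1)@(17, 3): e=[6,32,11] → █
    (9,1)@(19, 3): e=[-4,44,9] → ·
    (6,2)@(13, 5): e=[8,10,31] → █
    (7,2)@(15, 5): e=[-2,22,29] → ·
    (8,2)@(17, 5): e=[-12,34,27] → ·
    (5,3)@(11, 7): e=[0,0,49] → █  [on edge]
    (6,3)@(13, 7): e=[-10,12,47] → ·
    (5,4)@(11, 9): e=[-18,2,65] → ·
    (4,9)@(9, 19): e=[-98,0,147] → ·  [on edge]
  covered (5 px):
    · · · · · · · · · ·
    · · · · · · █ █ █ ·
    · · · · · · █ · · ·
    · · · · · █ · · · ·
    · · · · · · · · · ·
    · · · · · · · · · ·
    · · · · · · · · · ·
    · · · · · · · · · ·
    · · · · · · · · · ·
    · · · · · · · · · ·
    · · · · · · · · · ·
    · · · · · · · · · ·
T2:
  2·area = 12
  edge (14, 22)→(6, 16): d=(-8,-6) inclusive
  edge (6, 16)→(0, 10): d=(-6,-6) inclusive
  edge (0, 10)→(14, 22): d=(14,12) inclusive
    (0,5)@(1, 11): e=[10,0,2] → █  [on edge]
    (1,5)@(3, 11): e=[22,12,-22] → ·
    (0,6)@(1, 13): e=[-6,-12,30] → ·
    (1,6)@(3, 13): e=[6,0,6] → █  [on edge]
    (2,6)@(5, 13): e=[18,12,-18] → ·
    (1,7)@(3, 15): e=[-10,-12,34] → ·
    (2,7)@(5, 15): e=[2,0,10] → █  [on edge]
    (3,7)@(7, 15): e=[14,12,-14] → ·
    (2,8)@(5, 17): e=[-14,-12,38] → ·
    (3,8)@(7, 17): e=[-2,0,14] → ·  [on edge]
    (4,9)@(9, 19): e=[-6,0,18] → ·  [on edge]
    (5,10)@(11, 21): e=[-10,0,22] → ·  [on edge]
    (6,11)@(13, 23): e=[-14,0,26] → ·  [on edge]
  covered (3 px):
    · · · · · · · · · ·
    · · · · · · · · · ·
    · · · · · · · · · ·
    · · · · · · · · · ·
    · · · · · · · · · ·
    █ · · · · · · · · ·
    · █ · · · · · · · ·
    · · █ · · · · · · ·
    · · · · · · · · · ·
    · · · · · · · · · ·
    · · · · · · · · · ·
    · · · · · · · · · ·

Answer: 16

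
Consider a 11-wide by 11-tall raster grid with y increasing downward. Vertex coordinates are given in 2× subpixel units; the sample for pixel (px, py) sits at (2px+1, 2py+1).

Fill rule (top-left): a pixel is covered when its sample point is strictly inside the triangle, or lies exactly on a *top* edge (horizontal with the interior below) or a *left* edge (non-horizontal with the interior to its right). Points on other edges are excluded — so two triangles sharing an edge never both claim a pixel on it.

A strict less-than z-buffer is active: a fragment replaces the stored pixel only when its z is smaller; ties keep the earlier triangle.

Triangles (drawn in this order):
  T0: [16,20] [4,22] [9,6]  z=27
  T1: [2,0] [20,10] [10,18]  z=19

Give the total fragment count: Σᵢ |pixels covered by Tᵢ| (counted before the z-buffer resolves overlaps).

T0:
  2·area = 182
  edge (16, 20)→(4, 22): d=(-12,2) right/bottom  bias=-1
  edge (4, 22)→(9, 6): d=(5,-16) top-left  bias=+0
  edge (9, 6)→(16, 20): d=(7,14) right/bottom  bias=-1
    (4,3)@(9, 7): e=[170,5,7] → X
    (5,3)@(11, 7): e=[166,37,-21] → .
    (4,4)@(9, 9): e=[146,15,21] → X
    (5,4)@(11, 9): e=[142,47,-7] → .
    (4,5)@(9, 11): e=[122,25,35] → X
    (5,5)@(11, 11): e=[118,57,7] → X
    (6,5)@(13, 11): e=[114,89,-21] → .
    (3,6)@(7, 13): e=[102,3,77] → X
    (6,6)@(13, 13): e=[90,99,-7] → .
    (3,7)@(7, 15): e=[78,13,91] → X
    (6,7)@(13, 15): e=[66,109,7] → X
    (7,7)@(15, 15): e=[62,141,-21] → .
  covered (24 px):
    . . . . . . . . . . .
    . . . . . . . . . . .
    . . . . . . . . . . .
    . . . . X . . . . . .
    . . . . X . . . . . .
    . . . . X X . . . . .
    . . . X X X . . . . .
    . . . X X X X . . . .
    . . . X X X X . . . .
    . . X X X X X X . . .
    . . X X X . . . . . .
T1:
  2·area = 244
  edge (2, 0)→(20, 10): d=(18,10) right/bottom  bias=-1
  edge (20, 10)→(10, 18): d=(-10,8) right/bottom  bias=-1
  edge (10, 18)→(2, 0): d=(-8,-18) top-left  bias=+0
    (1,0)@(3, 1): e=[8,226,10] → X
    (2,0)@(5, 1): e=[-12,210,46] → .
    (1,1)@(3, 3): e=[44,206,-6] → .
    (2,1)@(5, 3): e=[24,190,30] → X
    (3,1)@(7, 3): e=[4,174,66] → X
    (4,1)@(9, 3): e=[-16,158,102] → .
    (2,2)@(5, 5): e=[60,170,14] → X
    (4,2)@(9, 5): e=[20,138,86] → X
    (5,2)@(11, 5): e=[0,122,122] → .  [on edge]
    (2,3)@(5, 7): e=[96,150,-2] → .
    (3,3)@(7, 7): e=[76,134,34] → X
    (5,3)@(11, 7): e=[36,102,106] → X
  covered (30 px):
    . X . . . . . . . . .
    . . X X . . . . . . .
    . . X X X . . . . . .
    . . . X X X X . . . .
    . . . X X X X X X . .
    . . . X X X X X X . .
    . . . . X X X X . . .
    . . . . X X X . . . .
    . . . . . X . . . . .
    . . . . . . . . . . .
    . . . . . . . . . . .

Result: 54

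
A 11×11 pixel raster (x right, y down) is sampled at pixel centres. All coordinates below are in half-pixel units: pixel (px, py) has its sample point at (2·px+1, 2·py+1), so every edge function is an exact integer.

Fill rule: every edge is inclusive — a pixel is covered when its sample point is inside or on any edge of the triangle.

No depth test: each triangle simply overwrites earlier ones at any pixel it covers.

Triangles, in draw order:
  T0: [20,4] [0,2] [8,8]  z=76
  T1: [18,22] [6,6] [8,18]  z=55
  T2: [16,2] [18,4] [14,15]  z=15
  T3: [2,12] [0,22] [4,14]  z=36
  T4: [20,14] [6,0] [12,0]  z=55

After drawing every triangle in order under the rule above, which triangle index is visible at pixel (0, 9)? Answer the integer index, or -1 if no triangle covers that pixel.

T0:
  2·area = 104  (B↔C swapped to make it positive)
  edge (20, 4)→(8, 8): d=(-12,4) inclusive
  edge (8, 8)→(0, 2): d=(-8,-6) inclusive
  edge (0, 2)→(20, 4): d=(20,2) inclusive
    (1,1)@(3, 3): e=[80,10,14] → █
    (2,1)@(5, 3): e=[72,22,10] → █
    (3,1)@(7, 3): e=[64,34,6] → █
    (4,1)@(9, 3): e=[56,46,2] → █
    (5,1)@(11, 3): e=[48,58,-2] → ·
    (1,2)@(3, 5): e=[56,-6,54] → ·
    (2,2)@(5, 5): e=[48,6,50] → █
    (5,2)@(11, 5): e=[24,42,38] → █
    (6,2)@(13, 5): e=[16,54,34] → █
    (7,2)@(15, 5): e=[8,66,30] → █
    (8,2)@(17, 5): e=[0,78,26] → █  [on edge]
    (9,2)@(19, 5): e=[-8,90,22] → ·
    (5,3)@(11, 7): e=[0,26,78] → █  [on edge]
    (2,4)@(5, 9): e=[0,-26,130] → ·  [on edge]
  covered (14 px):
    · · · · · · · · · · ·
    · █ █ █ █ · · · · · ·
    · · █ █ █ █ █ █ █ · ·
    · · · █ █ █ · · · · ·
    · · · · · · · · · · ·
    · · · · · · · · · · ·
    · · · · · · · · · · ·
    · · · · · · · · · · ·
    · · · · · · · · · · ·
    · · · · · · · · · · ·
    · · · · · · · · · · ·
T1:
  2·area = 112  (B↔C swapped to make it positive)
  edge (18, 22)→(8, 18): d=(-10,-4) inclusive
  edge (8, 18)→(6, 6): d=(-2,-12) inclusive
  edge (6, 6)→(18, 22): d=(12,16) inclusive
    (3,4)@(7, 9): e=[86,6,20] → █
    (4,4)@(9, 9): e=[94,30,-12] → ·
    (3,5)@(7, 11): e=[66,2,44] → █
    (4,5)@(9, 11): e=[74,26,12] → █
    (5,5)@(11, 11): e=[82,50,-20] → ·
    (3,6)@(7, 13): e=[46,-2,68] → ·
    (4,6)@(9, 13): e=[54,22,36] → █
    (5,6)@(11, 13): e=[62,46,4] → █
    (6,6)@(13, 13): e=[70,70,-28] → ·
    (4,7)@(9, 15): e=[34,18,60] → █
    (6,7)@(13, 15): e=[50,66,-4] → ·
    (4,8)@(9, 17): e=[14,14,84] → █
  covered (14 px):
    · · · · · · · · · · ·
    · · · · · · · · · · ·
    · · · · · · · · · · ·
    · · · · · · · · · · ·
    · · · █ · · · · · · ·
    · · · █ █ · · · · · ·
    · · · · █ █ · · · · ·
    · · · · █ █ · · · · ·
    · · · · █ █ █ · · · ·
    · · · · · █ █ █ · · ·
    · · · · · · · · █ · ·
T2:
  2·area = 30
  edge (16, 2)→(18, 4): d=(2,2) inclusive
  edge (18, 4)→(14, 15): d=(-4,11) inclusive
  edge (14, 15)→(16, 2): d=(2,-13) inclusive
    (7,0)@(15, 1): e=[0,45,-15] → ·  [on edge]
    (8,1)@(17, 3): e=[0,15,15] → █  [on edge]
    (9,1)@(19, 3): e=[-4,-7,41] → ·
    (8,2)@(17, 5): e=[4,7,19] → █
    (9,2)@(19, 5): e=[0,-15,45] → ·  [on edge]
    (8,3)@(17, 7): e=[8,-1,23] → ·
    (10,3)@(21, 7): e=[0,-45,75] → ·  [on edge]
    (7,4)@(15, 9): e=[16,13,1] → █
    (8,4)@(17, 9): e=[12,-9,27] → ·
    (7,5)@(15, 11): e=[20,5,5] → █
    (8,5)@(17, 11): e=[16,-17,31] → ·
    (7,6)@(15, 13): e=[24,-3,9] → ·
  covered (4 px):
    · · · · · · · · · · ·
    · · · · · · · · █ · ·
    · · · · · · · · █ · ·
    · · · · · · · · · · ·
    · · · · · · · █ · · ·
    · · · · · · · █ · · ·
    · · · · · · · · · · ·
    · · · · · · · · · · ·
    · · · · · · · · · · ·
    · · · · · · · · · · ·
    · · · · · · · · · · ·
T3:
  2·area = 24  (B↔C swapped to make it positive)
  edge (2, 12)→(4, 14): d=(2,2) inclusive
  edge (4, 14)→(0, 22): d=(-4,8) inclusive
  edge (0, 22)→(2, 12): d=(2,-10) inclusive
    (1,3)@(3, 7): e=[-12,36,0] → ·  [on edge]
    (0,5)@(1, 11): e=[0,36,-12] → ·  [on edge]
    (1,6)@(3, 13): e=[0,12,12] → █  [on edge]
    (2,6)@(5, 13): e=[-4,-4,32] → ·
    (1,7)@(3, 15): e=[4,4,16] → █
    (2,7)@(5, 15): e=[0,-12,36] → ·  [on edge]
    (0,8)@(1, 17): e=[12,12,0] → █  [on edge]
    (1,8)@(3, 17): e=[8,-4,20] → ·
    (3,8)@(7, 17): e=[0,-36,60] → ·  [on edge]
    (0,9)@(1, 19): e=[16,4,4] → █
    (1,9)@(3, 19): e=[12,-12,24] → ·
    (4,9)@(9, 19): e=[0,-60,84] → ·  [on edge]
    (5,10)@(11, 21): e=[0,-84,108] → ·  [on edge]
  covered (4 px):
    · · · · · · · · · · ·
    · · · · · · · · · · ·
    · · · · · · · · · · ·
    · · · · · · · · · · ·
    · · · · · · · · · · ·
    · · · · · · · · · · ·
    · █ · · · · · · · · ·
    · █ · · · · · · · · ·
    █ · · · · · · · · · ·
    █ · · · · · · · · · ·
    · · · · · · · · · · ·
T4:
  2·area = 84
  edge (20, 14)→(6, 0): d=(-14,-14) inclusive
  edge (6, 0)→(12, 0): d=(6,0) inclusive
  edge (12, 0)→(20, 14): d=(8,14) inclusive
    (3,0)@(7, 1): e=[0,6,78] → █  [on edge]
    (4,0)@(9, 1): e=[28,6,50] → █
    (5,0)@(11, 1): e=[56,6,22] → █
    (6,0)@(13, 1): e=[84,6,-6] → ·
    (3,1)@(7, 3): e=[-28,18,94] → ·
    (4,1)@(9, 3): e=[0,18,66] → █  [on edge]
    (6,1)@(13, 3): e=[56,18,10] → █
    (7,1)@(15, 3): e=[84,18,-18] → ·
    (4,2)@(9, 5): e=[-28,30,82] → ·
    (5,2)@(11, 5): e=[0,30,54] → █  [on edge]
    (7,2)@(15, 5): e=[56,30,-2] → ·
    (5,3)@(11, 7): e=[-28,42,70] → ·
    (6,3)@(13, 7): e=[0,42,42] → █  [on edge]
    (7,4)@(15, 9): e=[0,54,30] → █  [on edge]
    (8,5)@(17, 11): e=[0,66,18] → █  [on edge]
    (9,6)@(19, 13): e=[0,78,6] → █  [on edge]
    (10,7)@(21, 15): e=[0,90,-6] → ·  [on edge]
  covered (14 px):
    · · · █ █ █ · · · · ·
    · · · · █ █ █ · · · ·
    · · · · · █ █ · · · ·
    · · · · · · █ █ · · ·
    · · · · · · · █ █ · ·
    · · · · · · · · █ · ·
    · · · · · · · · · █ ·
    · · · · · · · · · · ·
    · · · · · · · · · · ·
    · · · · · · · · · · ·
    · · · · · · · · · · ·

Z-buffer (winner per pixel, '.' = empty):
  . . . 4 4 4 . . . . .
  . 0 0 0 4 4 4 . 2 . .
  . . 0 0 0 4 4 0 2 . .
  . . . 0 0 0 4 4 . . .
  . . . 1 . . . 4 4 . .
  . . . 1 1 . . 2 4 . .
  . 3 . . 1 1 . . . 4 .
  . 3 . . 1 1 . . . . .
  3 . . . 1 1 1 . . . .
  3 . . . . 1 1 1 . . .
  . . . . . . . . 1 . .

Final: 3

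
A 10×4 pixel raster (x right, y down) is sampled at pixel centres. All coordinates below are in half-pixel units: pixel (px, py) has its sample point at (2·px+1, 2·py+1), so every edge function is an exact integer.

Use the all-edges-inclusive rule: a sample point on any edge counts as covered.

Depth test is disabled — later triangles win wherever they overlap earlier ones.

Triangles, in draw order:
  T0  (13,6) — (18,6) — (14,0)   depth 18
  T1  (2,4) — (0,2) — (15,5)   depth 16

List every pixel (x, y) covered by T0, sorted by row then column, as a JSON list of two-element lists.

T0:
  2·area = 30  (B↔C swapped to make it positive)
  edge (13, 6)→(14, 0): d=(1,-6) inclusive
  edge (14, 0)→(18, 6): d=(4,6) inclusive
  edge (18, 6)→(13, 6): d=(-5,0) inclusive
    (7,1)@(15, 3): e=[9,6,15] → █
    (8,1)@(17, 3): e=[21,-6,15] → ·
    (7,2)@(15, 5): e=[11,14,5] → █
    (8,2)@(17, 5): e=[23,2,5] → █
    (9,2)@(19, 5): e=[35,-10,5] → ·
    (7,3)@(15, 7): e=[13,22,-5] → ·
    (8,3)@(17, 7): e=[25,10,-5] → ·
  covered (3 px):
    · · · · · · · · · ·
    · · · · · · · █ · ·
    · · · · · · · █ █ ·
    · · · · · · · · · ·
T1:
  2·area = 24
  edge (2, 4)→(0, 2): d=(-2,-2) inclusive
  edge (0, 2)→(15, 5): d=(15,3) inclusive
  edge (15, 5)→(2, 4): d=(-13,-1) inclusive
    (0,1)@(1, 3): e=[0,12,12] → █  [on edge]
    (1,1)@(3, 3): e=[4,6,14] → █
    (2,1)@(5, 3): e=[8,0,16] → █  [on edge]
    (3,1)@(7, 3): e=[12,-6,18] → ·
    (0,2)@(1, 5): e=[-4,42,-14] → ·
    (1,2)@(3, 5): e=[0,36,-12] → ·  [on edge]
    (2,2)@(5, 5): e=[4,30,-10] → ·
    (7,2)@(15, 5): e=[24,0,0] → █  [on edge]
    (8,2)@(17, 5): e=[28,-6,2] → ·
    (2,3)@(5, 7): e=[0,60,-36] → ·  [on edge]
    (7,3)@(15, 7): e=[20,30,-26] → ·
  covered (4 px):
    · · · · · · · · · ·
    █ █ █ · · · · · · ·
    · · · · · · · █ · ·
    · · · · · · · · · ·

Result: [[7,1],[7,2],[8,2]]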